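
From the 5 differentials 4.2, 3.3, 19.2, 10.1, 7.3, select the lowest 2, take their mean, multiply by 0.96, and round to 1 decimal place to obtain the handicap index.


All differentials: 4.2, 3.3, 19.2, 10.1, 7.3
Sorted: 3.3, 4.2, 7.3, 10.1, 19.2
Best 2: 3.3, 4.2
Average of best = 7.5 / 2 = 3.75
Raw index = 3.75 * 0.96 = 3.6
Handicap index = round(3.6, 1) = 3.6

3.6


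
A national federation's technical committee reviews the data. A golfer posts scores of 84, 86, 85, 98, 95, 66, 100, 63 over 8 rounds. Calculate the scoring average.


Average = sum / n
Sum = 677
Average = 677 / 8 = 84.625

84.625


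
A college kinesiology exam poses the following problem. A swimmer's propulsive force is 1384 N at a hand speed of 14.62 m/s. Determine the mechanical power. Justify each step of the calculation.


P = F * v
P = 1384 * 14.62
P = 20234.08 W

20234.08 W


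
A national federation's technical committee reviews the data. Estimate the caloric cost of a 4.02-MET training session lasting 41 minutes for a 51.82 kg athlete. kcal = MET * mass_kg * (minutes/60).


kcal = MET * mass * time_hr
Convert time: 41 min = 0.6833 hr
kcal = 4.02 * 51.82 * 0.6833
kcal = 142.3495 kcal

142.3495 kcal


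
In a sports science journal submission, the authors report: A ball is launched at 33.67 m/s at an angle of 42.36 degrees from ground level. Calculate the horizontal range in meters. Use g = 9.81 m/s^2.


R = v^2 * sin(2*theta) / g
Convert angle to radians: theta = 42.36 deg = 0.7393 rad
sin(2*theta) = sin(1.4786) = 0.9958
R = 33.67^2 * 0.9958 / 9.81
R = 1133.6689 * 0.9958 / 9.81 = 115.0722 m

115.0722 m


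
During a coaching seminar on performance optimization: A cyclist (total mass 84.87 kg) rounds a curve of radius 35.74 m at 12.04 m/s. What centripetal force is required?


Fc = m * v^2 / r
v^2 = 12.04^2 = 144.9616
Fc = 84.87 * 144.9616 / 35.74
Fc = 12302.891 / 35.74 = 344.2331 N

344.2331 N


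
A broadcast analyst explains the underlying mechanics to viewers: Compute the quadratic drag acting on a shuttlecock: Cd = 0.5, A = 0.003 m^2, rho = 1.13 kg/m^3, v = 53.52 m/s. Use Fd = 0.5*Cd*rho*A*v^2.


Fd = 0.5 * Cd * rho * A * v^2
Fd = 0.5 * 0.5 * 1.13 * 0.003 * 53.52^2
v^2 = 2864.3904
Fd = 0.5 * 0.5 * 1.13 * 0.003 * 2864.3904 = 2.4276 N

2.4276 N


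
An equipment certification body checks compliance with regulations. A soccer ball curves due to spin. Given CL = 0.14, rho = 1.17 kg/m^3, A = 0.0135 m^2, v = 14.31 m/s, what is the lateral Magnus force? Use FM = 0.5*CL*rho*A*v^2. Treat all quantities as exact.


FM = 0.5 * CL * rho * A * v^2
FM = 0.5 * 0.14 * 1.17 * 0.0135 * 14.31^2
v^2 = 204.7761
FM = 0.5 * 0.14 * 1.17 * 0.0135 * 204.7761 = 0.2264 N

0.2264 N


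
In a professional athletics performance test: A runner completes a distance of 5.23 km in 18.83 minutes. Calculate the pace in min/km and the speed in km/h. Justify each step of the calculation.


Pace = time / distance = 18.83 min / 5.23 km = 3.6004 min/km
Speed = distance / time_in_hours = 5.23 / 0.3138 hr
Speed = 16.6649 km/h

3.6004 min/km, 16.6649 km/h


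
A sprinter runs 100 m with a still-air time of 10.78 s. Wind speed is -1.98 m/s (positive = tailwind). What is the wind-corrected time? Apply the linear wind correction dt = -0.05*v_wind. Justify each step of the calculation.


dt = -0.05 * v_wind = -0.05 * -1.98 = 0.099 s
t_corrected = t_still + dt = 10.78 + (0.099)
t_corrected = 10.879 s

10.879 s


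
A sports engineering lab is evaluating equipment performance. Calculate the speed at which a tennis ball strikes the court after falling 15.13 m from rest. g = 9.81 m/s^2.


v = sqrt(2 * g * h)
v = sqrt(2 * 9.81 * 15.13)
v = sqrt(296.8506) = 17.2294 m/s

17.2294 m/s


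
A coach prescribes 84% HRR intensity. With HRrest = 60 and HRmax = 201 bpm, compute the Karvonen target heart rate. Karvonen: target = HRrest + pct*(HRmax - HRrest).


Target = HRrest + pct*(HRmax - HRrest)
Heart rate reserve = HRmax - HRrest = 201 - 60 = 141 bpm
Fraction = 84% = 0.84
Target = 60 + 0.84 * 141
Target = 60 + 118.44 = 178.44 bpm

178.44 bpm


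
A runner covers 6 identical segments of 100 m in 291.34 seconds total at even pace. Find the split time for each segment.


Split time = total_time / n_laps = 291.34 / 6
Split time = 48.5567 s per lap

48.5567 s


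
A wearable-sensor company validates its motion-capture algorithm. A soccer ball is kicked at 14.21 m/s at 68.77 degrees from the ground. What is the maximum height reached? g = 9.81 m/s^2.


H = (v*sin(theta))^2 / (2*g)
vy = v*sin(theta) = 14.21 * sin(68.77 deg) = 13.2456 m/s
H = vy^2 / (2*g) = 175.4467 / (2*9.81)
H = 175.4467 / 19.62 = 8.9422 m

8.9422 m


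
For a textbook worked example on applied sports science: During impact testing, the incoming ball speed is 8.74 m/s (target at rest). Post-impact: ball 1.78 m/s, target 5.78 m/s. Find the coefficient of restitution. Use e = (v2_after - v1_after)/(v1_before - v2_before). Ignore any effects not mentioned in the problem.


e = (v2_after - v1_after) / (v1_before - v2_before)
Numerator = 5.78 - 1.78 = 4
Denominator = 8.74 - 0 = 8.74
e = 4 / 8.74 = 0.4577

0.4577


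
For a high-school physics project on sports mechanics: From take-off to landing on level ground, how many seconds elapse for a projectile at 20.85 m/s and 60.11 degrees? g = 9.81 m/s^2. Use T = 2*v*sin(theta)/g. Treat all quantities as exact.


T = 2*v*sin(theta)/g
sin(theta) = sin(60.11 deg) = 0.867
T = 2*20.85*0.867 / 9.81
T = 36.1532 / 9.81 = 3.6853 s

3.6853 s


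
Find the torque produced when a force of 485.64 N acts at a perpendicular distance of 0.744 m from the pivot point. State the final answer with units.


tau = F * d
tau = 485.64 * 0.744
tau = 361.3162 N*m

361.3162 N*m


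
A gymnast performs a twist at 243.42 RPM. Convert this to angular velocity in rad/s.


omega = RPM * 2 * pi / 60
omega = 243.42 * 2 * 3.14159 / 60
omega = 1529.453 / 60 = 25.4909 rad/s

25.4909 rad/s


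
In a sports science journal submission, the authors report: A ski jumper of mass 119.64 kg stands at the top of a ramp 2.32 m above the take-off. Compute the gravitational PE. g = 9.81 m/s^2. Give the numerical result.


PE = m * g * h
PE = 119.64 * 9.81 * 2.32
PE = 1173.6684 * 2.32 = 2722.9107 J

2722.9107 J


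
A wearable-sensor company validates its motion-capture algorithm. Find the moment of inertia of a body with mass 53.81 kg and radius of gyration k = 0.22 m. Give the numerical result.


I = m * k^2
I = 53.81 * 0.22^2
I = 53.81 * 0.0484 = 2.6044 kg*m^2

2.6044 kg*m^2


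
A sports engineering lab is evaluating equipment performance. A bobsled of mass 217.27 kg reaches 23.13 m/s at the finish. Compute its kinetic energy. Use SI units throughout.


KE = 0.5 * m * v^2
KE = 0.5 * 217.27 * 23.13^2
KE = 0.5 * 217.27 * 534.9969 = 58119.3882 J

58119.3882 J


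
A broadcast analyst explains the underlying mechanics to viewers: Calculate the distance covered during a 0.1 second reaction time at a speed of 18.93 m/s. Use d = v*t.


d = v * t
d = 18.93 * 0.1
d = 1.893 m

1.893 m


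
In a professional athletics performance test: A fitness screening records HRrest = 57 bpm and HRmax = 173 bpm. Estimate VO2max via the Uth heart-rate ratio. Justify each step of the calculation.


VO2max = 15.3 * HRmax / HRrest
VO2max = 15.3 * 173 / 57
VO2max = 2646.9 / 57 = 46.4368 mL/kg/min

46.4368 mL/kg/min


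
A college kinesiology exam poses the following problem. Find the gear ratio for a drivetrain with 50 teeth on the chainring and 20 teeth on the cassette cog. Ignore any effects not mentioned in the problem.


GR = front_teeth / rear_teeth
GR = 50 / 20
GR = 2.5

2.5


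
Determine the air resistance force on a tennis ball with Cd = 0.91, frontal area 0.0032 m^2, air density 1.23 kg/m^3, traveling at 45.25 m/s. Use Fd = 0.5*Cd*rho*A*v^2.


Fd = 0.5 * Cd * rho * A * v^2
Fd = 0.5 * 0.91 * 1.23 * 0.0032 * 45.25^2
v^2 = 2047.5625
Fd = 0.5 * 0.91 * 1.23 * 0.0032 * 2047.5625 = 3.6669 N

3.6669 N


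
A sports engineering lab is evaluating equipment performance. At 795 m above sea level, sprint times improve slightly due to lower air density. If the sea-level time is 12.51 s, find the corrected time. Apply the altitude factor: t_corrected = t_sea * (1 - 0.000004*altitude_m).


Correction factor = 1 - 0.000004 * 795 = 0.99682
t_corrected = t_sea * factor = 12.51 * 0.99682
t_corrected = 12.4702 s

12.4702 s


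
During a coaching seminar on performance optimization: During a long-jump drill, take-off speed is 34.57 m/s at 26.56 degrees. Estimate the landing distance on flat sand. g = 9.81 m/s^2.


R = v^2 * sin(2*theta) / g
Convert angle to radians: theta = 26.56 deg = 0.4636 rad
sin(2*theta) = sin(0.9271) = 0.7999
R = 34.57^2 * 0.7999 / 9.81
R = 1195.0849 * 0.7999 / 9.81 = 97.4456 m

97.4456 m


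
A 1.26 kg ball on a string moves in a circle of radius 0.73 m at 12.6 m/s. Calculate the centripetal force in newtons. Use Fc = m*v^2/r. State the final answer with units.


Fc = m * v^2 / r
v^2 = 12.6^2 = 158.76
Fc = 1.26 * 158.76 / 0.73
Fc = 200.0376 / 0.73 = 274.0241 N

274.0241 N


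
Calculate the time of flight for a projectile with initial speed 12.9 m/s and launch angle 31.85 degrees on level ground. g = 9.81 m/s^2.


T = 2*v*sin(theta)/g
sin(theta) = sin(31.85 deg) = 0.5277
T = 2*12.9*0.5277 / 9.81
T = 13.6146 / 9.81 = 1.3878 s

1.3878 s


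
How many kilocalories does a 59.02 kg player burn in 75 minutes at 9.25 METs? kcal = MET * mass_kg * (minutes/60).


kcal = MET * mass * time_hr
Convert time: 75 min = 1.25 hr
kcal = 9.25 * 59.02 * 1.25
kcal = 682.4188 kcal

682.4188 kcal


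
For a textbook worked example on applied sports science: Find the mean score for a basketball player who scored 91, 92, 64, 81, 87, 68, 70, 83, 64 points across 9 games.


Average = sum / n
Sum = 700
Average = 700 / 9 = 77.7778

77.7778


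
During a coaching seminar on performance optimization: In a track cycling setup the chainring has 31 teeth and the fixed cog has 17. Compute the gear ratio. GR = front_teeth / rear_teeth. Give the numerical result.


GR = front_teeth / rear_teeth
GR = 31 / 17
GR = 1.8235

1.8235


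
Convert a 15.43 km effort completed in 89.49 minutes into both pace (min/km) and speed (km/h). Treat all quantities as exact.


Pace = time / distance = 89.49 min / 15.43 km = 5.7997 min/km
Speed = distance / time_in_hours = 15.43 / 1.4915 hr
Speed = 10.3453 km/h

5.7997 min/km, 10.3453 km/h


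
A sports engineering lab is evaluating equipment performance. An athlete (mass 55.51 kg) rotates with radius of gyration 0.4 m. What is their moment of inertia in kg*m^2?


I = m * k^2
I = 55.51 * 0.4^2
I = 55.51 * 0.16 = 8.8816 kg*m^2

8.8816 kg*m^2


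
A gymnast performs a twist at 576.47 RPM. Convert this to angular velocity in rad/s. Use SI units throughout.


omega = RPM * 2 * pi / 60
omega = 576.47 * 2 * 3.14159 / 60
omega = 3622.0678 / 60 = 60.3678 rad/s

60.3678 rad/s


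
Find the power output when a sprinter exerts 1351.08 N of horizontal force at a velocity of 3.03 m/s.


P = F * v
P = 1351.08 * 3.03
P = 4093.7724 W

4093.7724 W


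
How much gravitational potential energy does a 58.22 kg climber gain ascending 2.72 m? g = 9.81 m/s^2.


PE = m * g * h
PE = 58.22 * 9.81 * 2.72
PE = 571.1382 * 2.72 = 1553.4959 J

1553.4959 J


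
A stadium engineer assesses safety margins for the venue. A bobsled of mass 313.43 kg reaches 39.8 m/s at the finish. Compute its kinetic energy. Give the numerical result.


KE = 0.5 * m * v^2
KE = 0.5 * 313.43 * 39.8^2
KE = 0.5 * 313.43 * 1584.04 = 248242.8286 J

248242.8286 J


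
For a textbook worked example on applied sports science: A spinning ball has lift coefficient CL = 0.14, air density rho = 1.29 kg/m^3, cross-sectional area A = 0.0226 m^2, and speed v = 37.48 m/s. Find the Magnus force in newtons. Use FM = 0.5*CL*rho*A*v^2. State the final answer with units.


FM = 0.5 * CL * rho * A * v^2
FM = 0.5 * 0.14 * 1.29 * 0.0226 * 37.48^2
v^2 = 1404.7504
FM = 0.5 * 0.14 * 1.29 * 0.0226 * 1404.7504 = 2.8668 N

2.8668 N


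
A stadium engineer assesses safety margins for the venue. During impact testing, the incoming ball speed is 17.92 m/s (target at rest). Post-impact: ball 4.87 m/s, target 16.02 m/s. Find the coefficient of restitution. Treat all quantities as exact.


e = (v2_after - v1_after) / (v1_before - v2_before)
Numerator = 16.02 - 4.87 = 11.15
Denominator = 17.92 - 0 = 17.92
e = 11.15 / 17.92 = 0.6222

0.6222


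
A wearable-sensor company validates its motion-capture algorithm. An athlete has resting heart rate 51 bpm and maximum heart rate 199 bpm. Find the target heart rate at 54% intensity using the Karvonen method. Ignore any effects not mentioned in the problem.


Target = HRrest + pct*(HRmax - HRrest)
Heart rate reserve = HRmax - HRrest = 199 - 51 = 148 bpm
Fraction = 54% = 0.54
Target = 51 + 0.54 * 148
Target = 51 + 79.92 = 130.92 bpm

130.92 bpm


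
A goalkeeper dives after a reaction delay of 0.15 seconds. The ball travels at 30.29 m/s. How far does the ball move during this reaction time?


d = v * t
d = 30.29 * 0.15
d = 4.5435 m

4.5435 m


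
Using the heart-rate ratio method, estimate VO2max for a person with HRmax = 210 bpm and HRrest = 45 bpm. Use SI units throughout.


VO2max = 15.3 * HRmax / HRrest
VO2max = 15.3 * 210 / 45
VO2max = 3213 / 45 = 71.4 mL/kg/min

71.4 mL/kg/min


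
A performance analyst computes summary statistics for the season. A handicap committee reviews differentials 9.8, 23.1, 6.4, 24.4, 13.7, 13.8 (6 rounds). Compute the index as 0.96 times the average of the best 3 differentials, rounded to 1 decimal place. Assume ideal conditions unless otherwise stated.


All differentials: 9.8, 23.1, 6.4, 24.4, 13.7, 13.8
Sorted: 6.4, 9.8, 13.7, 13.8, 23.1, 24.4
Best 3: 6.4, 9.8, 13.7
Average of best = 29.9 / 3 = 9.9667
Raw index = 9.9667 * 0.96 = 9.568
Handicap index = round(9.568, 1) = 9.6

9.6


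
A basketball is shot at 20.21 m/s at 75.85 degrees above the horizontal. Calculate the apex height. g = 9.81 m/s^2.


H = (v*sin(theta))^2 / (2*g)
vy = v*sin(theta) = 20.21 * sin(75.85 deg) = 19.5968 m/s
H = vy^2 / (2*g) = 384.0349 / (2*9.81)
H = 384.0349 / 19.62 = 19.5736 m

19.5736 m


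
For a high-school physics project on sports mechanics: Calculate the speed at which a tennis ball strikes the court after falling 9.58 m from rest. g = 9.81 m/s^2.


v = sqrt(2 * g * h)
v = sqrt(2 * 9.81 * 9.58)
v = sqrt(187.9596) = 13.7098 m/s

13.7098 m/s


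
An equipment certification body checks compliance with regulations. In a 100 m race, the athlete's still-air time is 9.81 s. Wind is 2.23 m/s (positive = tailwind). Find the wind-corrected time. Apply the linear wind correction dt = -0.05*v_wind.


dt = -0.05 * v_wind = -0.05 * 2.23 = -0.1115 s
t_corrected = t_still + dt = 9.81 + (-0.1115)
t_corrected = 9.6985 s

9.6985 s


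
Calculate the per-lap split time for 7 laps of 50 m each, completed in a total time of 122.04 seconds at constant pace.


Split time = total_time / n_laps = 122.04 / 7
Split time = 17.4343 s per lap

17.4343 s


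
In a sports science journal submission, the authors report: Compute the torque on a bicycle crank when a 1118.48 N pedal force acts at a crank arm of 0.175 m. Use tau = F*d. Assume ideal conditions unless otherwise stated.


tau = F * d
tau = 1118.48 * 0.175
tau = 195.734 N*m

195.734 N*m


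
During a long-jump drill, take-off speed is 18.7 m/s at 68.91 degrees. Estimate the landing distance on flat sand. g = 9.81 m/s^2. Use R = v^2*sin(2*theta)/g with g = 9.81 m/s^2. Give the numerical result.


R = v^2 * sin(2*theta) / g
Convert angle to radians: theta = 68.91 deg = 1.2027 rad
sin(2*theta) = sin(2.4054) = 0.6715
R = 18.7^2 * 0.6715 / 9.81
R = 349.69 * 0.6715 / 9.81 = 23.9351 m

23.9351 m


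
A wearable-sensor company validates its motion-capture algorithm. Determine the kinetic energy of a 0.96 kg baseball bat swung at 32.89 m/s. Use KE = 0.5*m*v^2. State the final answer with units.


KE = 0.5 * m * v^2
KE = 0.5 * 0.96 * 32.89^2
KE = 0.5 * 0.96 * 1081.7521 = 519.241 J

519.241 J


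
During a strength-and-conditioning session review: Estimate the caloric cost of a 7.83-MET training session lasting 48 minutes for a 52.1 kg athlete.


kcal = MET * mass * time_hr
Convert time: 48 min = 0.8 hr
kcal = 7.83 * 52.1 * 0.8
kcal = 326.3544 kcal

326.3544 kcal


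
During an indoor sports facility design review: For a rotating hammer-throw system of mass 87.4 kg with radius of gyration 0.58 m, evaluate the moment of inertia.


I = m * k^2
I = 87.4 * 0.58^2
I = 87.4 * 0.3364 = 29.4014 kg*m^2

29.4014 kg*m^2


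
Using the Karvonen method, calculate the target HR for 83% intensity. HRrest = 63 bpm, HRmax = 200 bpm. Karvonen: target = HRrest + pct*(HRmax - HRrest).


Target = HRrest + pct*(HRmax - HRrest)
Heart rate reserve = HRmax - HRrest = 200 - 63 = 137 bpm
Fraction = 83% = 0.83
Target = 63 + 0.83 * 137
Target = 63 + 113.71 = 176.71 bpm

176.71 bpm


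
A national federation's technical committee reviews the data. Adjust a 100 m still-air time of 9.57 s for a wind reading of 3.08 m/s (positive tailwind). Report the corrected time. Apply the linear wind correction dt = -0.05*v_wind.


dt = -0.05 * v_wind = -0.05 * 3.08 = -0.154 s
t_corrected = t_still + dt = 9.57 + (-0.154)
t_corrected = 9.416 s

9.416 s


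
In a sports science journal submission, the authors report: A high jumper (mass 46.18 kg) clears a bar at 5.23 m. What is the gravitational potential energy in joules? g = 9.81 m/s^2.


PE = m * g * h
PE = 46.18 * 9.81 * 5.23
PE = 453.0258 * 5.23 = 2369.3249 J

2369.3249 J


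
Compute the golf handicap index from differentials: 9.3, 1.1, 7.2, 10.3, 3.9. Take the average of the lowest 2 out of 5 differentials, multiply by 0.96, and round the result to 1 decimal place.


All differentials: 9.3, 1.1, 7.2, 10.3, 3.9
Sorted: 1.1, 3.9, 7.2, 9.3, 10.3
Best 2: 1.1, 3.9
Average of best = 5 / 2 = 2.5
Raw index = 2.5 * 0.96 = 2.4
Handicap index = round(2.4, 1) = 2.4

2.4


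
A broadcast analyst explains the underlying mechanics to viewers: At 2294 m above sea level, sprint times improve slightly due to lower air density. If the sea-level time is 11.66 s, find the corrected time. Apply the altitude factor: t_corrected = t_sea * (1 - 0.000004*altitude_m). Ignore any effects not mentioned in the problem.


Correction factor = 1 - 0.000004 * 2294 = 0.990824
t_corrected = t_sea * factor = 11.66 * 0.990824
t_corrected = 11.553 s

11.553 s


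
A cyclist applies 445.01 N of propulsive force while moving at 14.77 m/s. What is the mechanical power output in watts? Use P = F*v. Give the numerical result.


P = F * v
P = 445.01 * 14.77
P = 6572.7977 W

6572.7977 W


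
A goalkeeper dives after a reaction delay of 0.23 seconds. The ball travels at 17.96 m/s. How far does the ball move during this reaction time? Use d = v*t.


d = v * t
d = 17.96 * 0.23
d = 4.1308 m

4.1308 m


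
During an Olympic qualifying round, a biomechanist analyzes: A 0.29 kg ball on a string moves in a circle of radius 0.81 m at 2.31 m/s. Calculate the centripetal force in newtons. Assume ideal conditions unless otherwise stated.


Fc = m * v^2 / r
v^2 = 2.31^2 = 5.3361
Fc = 0.29 * 5.3361 / 0.81
Fc = 1.5475 / 0.81 = 1.9105 N

1.9105 N


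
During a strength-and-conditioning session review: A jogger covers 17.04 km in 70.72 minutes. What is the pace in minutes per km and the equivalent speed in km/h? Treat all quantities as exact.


Pace = time / distance = 70.72 min / 17.04 km = 4.1502 min/km
Speed = distance / time_in_hours = 17.04 / 1.1787 hr
Speed = 14.457 km/h

4.1502 min/km, 14.457 km/h


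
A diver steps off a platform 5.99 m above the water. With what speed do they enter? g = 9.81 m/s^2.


v = sqrt(2 * g * h)
v = sqrt(2 * 9.81 * 5.99)
v = sqrt(117.5238) = 10.8408 m/s

10.8408 m/s


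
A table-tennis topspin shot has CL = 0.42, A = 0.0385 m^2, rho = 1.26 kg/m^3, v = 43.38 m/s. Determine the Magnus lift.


FM = 0.5 * CL * rho * A * v^2
FM = 0.5 * 0.42 * 1.26 * 0.0385 * 43.38^2
v^2 = 1881.8244
FM = 0.5 * 0.42 * 1.26 * 0.0385 * 1881.8244 = 19.1703 N

19.1703 N


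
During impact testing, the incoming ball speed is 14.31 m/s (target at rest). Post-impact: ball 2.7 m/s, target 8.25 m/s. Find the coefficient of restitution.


e = (v2_after - v1_after) / (v1_before - v2_before)
Numerator = 8.25 - 2.7 = 5.55
Denominator = 14.31 - 0 = 14.31
e = 5.55 / 14.31 = 0.3878

0.3878


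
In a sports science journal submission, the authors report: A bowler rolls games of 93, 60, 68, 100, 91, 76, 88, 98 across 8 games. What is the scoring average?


Average = sum / n
Sum = 674
Average = 674 / 8 = 84.25

84.25


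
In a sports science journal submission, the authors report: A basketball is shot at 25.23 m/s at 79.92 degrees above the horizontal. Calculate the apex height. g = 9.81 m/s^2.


H = (v*sin(theta))^2 / (2*g)
vy = v*sin(theta) = 25.23 * sin(79.92 deg) = 24.8406 m/s
H = vy^2 / (2*g) = 617.0533 / (2*9.81)
H = 617.0533 / 19.62 = 31.4502 m

31.4502 m


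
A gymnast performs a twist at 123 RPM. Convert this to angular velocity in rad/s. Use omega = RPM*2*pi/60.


omega = RPM * 2 * pi / 60
omega = 123 * 2 * 3.14159 / 60
omega = 772.8318 / 60 = 12.8805 rad/s

12.8805 rad/s


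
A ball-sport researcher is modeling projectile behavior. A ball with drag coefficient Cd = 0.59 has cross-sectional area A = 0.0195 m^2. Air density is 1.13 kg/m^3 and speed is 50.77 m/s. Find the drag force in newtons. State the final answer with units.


Fd = 0.5 * Cd * rho * A * v^2
Fd = 0.5 * 0.59 * 1.13 * 0.0195 * 50.77^2
v^2 = 2577.5929
Fd = 0.5 * 0.59 * 1.13 * 0.0195 * 2577.5929 = 16.7552 N

16.7552 N


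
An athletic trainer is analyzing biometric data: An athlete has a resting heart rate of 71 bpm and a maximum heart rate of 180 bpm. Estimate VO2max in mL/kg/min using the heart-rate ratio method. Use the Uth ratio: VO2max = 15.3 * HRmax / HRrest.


VO2max = 15.3 * HRmax / HRrest
VO2max = 15.3 * 180 / 71
VO2max = 2754 / 71 = 38.7887 mL/kg/min

38.7887 mL/kg/min


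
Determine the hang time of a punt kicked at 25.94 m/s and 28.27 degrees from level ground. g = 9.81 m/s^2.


T = 2*v*sin(theta)/g
sin(theta) = sin(28.27 deg) = 0.4736
T = 2*25.94*0.4736 / 9.81
T = 24.5718 / 9.81 = 2.5048 s

2.5048 s


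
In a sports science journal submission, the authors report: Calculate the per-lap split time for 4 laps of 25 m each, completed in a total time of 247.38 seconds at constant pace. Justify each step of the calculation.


Split time = total_time / n_laps = 247.38 / 4
Split time = 61.845 s per lap

61.845 s


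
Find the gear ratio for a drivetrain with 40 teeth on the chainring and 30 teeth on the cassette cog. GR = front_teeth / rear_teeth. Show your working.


GR = front_teeth / rear_teeth
GR = 40 / 30
GR = 1.3333

1.3333


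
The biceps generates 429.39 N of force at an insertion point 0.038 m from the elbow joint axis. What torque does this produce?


tau = F * d
tau = 429.39 * 0.038
tau = 16.3168 N*m

16.3168 N*m


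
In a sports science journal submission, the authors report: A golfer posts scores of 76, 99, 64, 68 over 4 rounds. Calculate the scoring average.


Average = sum / n
Sum = 307
Average = 307 / 4 = 76.75

76.75


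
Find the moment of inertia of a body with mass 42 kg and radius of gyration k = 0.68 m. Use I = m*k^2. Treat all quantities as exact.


I = m * k^2
I = 42 * 0.68^2
I = 42 * 0.4624 = 19.4208 kg*m^2

19.4208 kg*m^2


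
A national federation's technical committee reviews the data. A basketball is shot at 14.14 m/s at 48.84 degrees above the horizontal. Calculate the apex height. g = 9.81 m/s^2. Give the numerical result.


H = (v*sin(theta))^2 / (2*g)
vy = v*sin(theta) = 14.14 * sin(48.84 deg) = 10.6456 m/s
H = vy^2 / (2*g) = 113.3298 / (2*9.81)
H = 113.3298 / 19.62 = 5.7762 m

5.7762 m


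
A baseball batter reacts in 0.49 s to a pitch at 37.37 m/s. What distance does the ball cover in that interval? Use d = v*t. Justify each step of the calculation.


d = v * t
d = 37.37 * 0.49
d = 18.3113 m

18.3113 m


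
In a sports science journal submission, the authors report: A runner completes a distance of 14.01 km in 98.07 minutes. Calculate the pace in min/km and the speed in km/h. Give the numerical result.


Pace = time / distance = 98.07 min / 14.01 km = 7 min/km
Speed = distance / time_in_hours = 14.01 / 1.6345 hr
Speed = 8.5714 km/h

7 min/km, 8.5714 km/h


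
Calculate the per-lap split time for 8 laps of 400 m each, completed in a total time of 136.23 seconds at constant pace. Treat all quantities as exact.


Split time = total_time / n_laps = 136.23 / 8
Split time = 17.0287 s per lap

17.0287 s


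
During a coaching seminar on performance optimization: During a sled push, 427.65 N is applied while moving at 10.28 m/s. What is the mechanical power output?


P = F * v
P = 427.65 * 10.28
P = 4396.242 W

4396.242 W


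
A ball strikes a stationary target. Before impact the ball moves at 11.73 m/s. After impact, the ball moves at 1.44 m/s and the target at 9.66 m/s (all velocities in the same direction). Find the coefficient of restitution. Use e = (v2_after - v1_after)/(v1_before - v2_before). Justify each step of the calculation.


e = (v2_after - v1_after) / (v1_before - v2_before)
Numerator = 9.66 - 1.44 = 8.22
Denominator = 11.73 - 0 = 11.73
e = 8.22 / 11.73 = 0.7008

0.7008


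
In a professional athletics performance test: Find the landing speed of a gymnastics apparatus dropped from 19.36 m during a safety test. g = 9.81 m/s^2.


v = sqrt(2 * g * h)
v = sqrt(2 * 9.81 * 19.36)
v = sqrt(379.8432) = 19.4896 m/s

19.4896 m/s


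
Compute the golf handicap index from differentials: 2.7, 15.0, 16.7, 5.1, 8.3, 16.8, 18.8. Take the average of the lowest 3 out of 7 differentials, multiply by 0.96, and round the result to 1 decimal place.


All differentials: 2.7, 15.0, 16.7, 5.1, 8.3, 16.8, 18.8
Sorted: 2.7, 5.1, 8.3, 15.0, 16.7, 16.8, 18.8
Best 3: 2.7, 5.1, 8.3
Average of best = 16.1 / 3 = 5.3667
Raw index = 5.3667 * 0.96 = 5.152
Handicap index = round(5.152, 1) = 5.2

5.2


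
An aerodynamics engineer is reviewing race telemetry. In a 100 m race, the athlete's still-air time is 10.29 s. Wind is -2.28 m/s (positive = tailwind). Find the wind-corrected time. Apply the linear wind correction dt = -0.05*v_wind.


dt = -0.05 * v_wind = -0.05 * -2.28 = 0.114 s
t_corrected = t_still + dt = 10.29 + (0.114)
t_corrected = 10.404 s

10.404 s


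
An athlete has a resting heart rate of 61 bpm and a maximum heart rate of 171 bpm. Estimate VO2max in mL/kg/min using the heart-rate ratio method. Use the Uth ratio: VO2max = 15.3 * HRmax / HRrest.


VO2max = 15.3 * HRmax / HRrest
VO2max = 15.3 * 171 / 61
VO2max = 2616.3 / 61 = 42.8902 mL/kg/min

42.8902 mL/kg/min


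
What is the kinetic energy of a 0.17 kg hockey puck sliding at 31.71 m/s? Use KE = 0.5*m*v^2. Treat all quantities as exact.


KE = 0.5 * m * v^2
KE = 0.5 * 0.17 * 31.71^2
KE = 0.5 * 0.17 * 1005.5241 = 85.4695 J

85.4695 J


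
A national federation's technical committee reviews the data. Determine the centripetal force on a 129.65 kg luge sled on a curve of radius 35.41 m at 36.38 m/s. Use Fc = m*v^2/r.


Fc = m * v^2 / r
v^2 = 36.38^2 = 1323.5044
Fc = 129.65 * 1323.5044 / 35.41
Fc = 171592.3455 / 35.41 = 4845.8725 N

4845.8725 N


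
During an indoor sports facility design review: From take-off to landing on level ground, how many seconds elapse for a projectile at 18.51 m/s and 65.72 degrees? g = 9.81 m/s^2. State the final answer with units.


T = 2*v*sin(theta)/g
sin(theta) = sin(65.72 deg) = 0.9115
T = 2*18.51*0.9115 / 9.81
T = 33.7455 / 9.81 = 3.4399 s

3.4399 s


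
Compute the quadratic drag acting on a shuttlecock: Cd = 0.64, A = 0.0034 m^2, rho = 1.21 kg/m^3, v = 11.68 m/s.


Fd = 0.5 * Cd * rho * A * v^2
Fd = 0.5 * 0.64 * 1.21 * 0.0034 * 11.68^2
v^2 = 136.4224
Fd = 0.5 * 0.64 * 1.21 * 0.0034 * 136.4224 = 0.1796 N

0.1796 N


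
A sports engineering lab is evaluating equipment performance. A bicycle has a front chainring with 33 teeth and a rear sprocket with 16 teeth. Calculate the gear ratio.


GR = front_teeth / rear_teeth
GR = 33 / 16
GR = 2.0625

2.0625


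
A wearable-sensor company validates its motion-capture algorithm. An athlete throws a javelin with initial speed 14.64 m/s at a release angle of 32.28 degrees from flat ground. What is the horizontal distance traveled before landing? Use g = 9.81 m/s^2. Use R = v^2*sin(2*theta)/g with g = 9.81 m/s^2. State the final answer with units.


R = v^2 * sin(2*theta) / g
Convert angle to radians: theta = 32.28 deg = 0.5634 rad
sin(2*theta) = sin(1.1268) = 0.903
R = 14.64^2 * 0.903 / 9.81
R = 214.3296 * 0.903 / 9.81 = 19.7296 m

19.7296 m


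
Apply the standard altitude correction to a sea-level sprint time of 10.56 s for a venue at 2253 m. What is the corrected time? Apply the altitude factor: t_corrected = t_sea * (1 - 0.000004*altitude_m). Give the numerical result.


Correction factor = 1 - 0.000004 * 2253 = 0.990988
t_corrected = t_sea * factor = 10.56 * 0.990988
t_corrected = 10.4648 s

10.4648 s


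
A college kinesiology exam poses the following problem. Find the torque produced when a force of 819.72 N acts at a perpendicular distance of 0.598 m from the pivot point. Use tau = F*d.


tau = F * d
tau = 819.72 * 0.598
tau = 490.1926 N*m

490.1926 N*m


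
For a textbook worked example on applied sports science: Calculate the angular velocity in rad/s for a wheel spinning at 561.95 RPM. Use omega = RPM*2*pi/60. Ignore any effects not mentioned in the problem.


omega = RPM * 2 * pi / 60
omega = 561.95 * 2 * 3.14159 / 60
omega = 3530.836 / 60 = 58.8473 rad/s

58.8473 rad/s


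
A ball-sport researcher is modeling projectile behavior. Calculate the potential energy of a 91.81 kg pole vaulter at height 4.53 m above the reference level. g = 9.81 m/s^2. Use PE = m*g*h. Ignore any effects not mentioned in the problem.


PE = m * g * h
PE = 91.81 * 9.81 * 4.53
PE = 900.6561 * 4.53 = 4079.9721 J

4079.9721 J


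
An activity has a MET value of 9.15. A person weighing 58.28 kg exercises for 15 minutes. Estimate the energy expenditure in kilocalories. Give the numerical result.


kcal = MET * mass * time_hr
Convert time: 15 min = 0.25 hr
kcal = 9.15 * 58.28 * 0.25
kcal = 133.3155 kcal

133.3155 kcal


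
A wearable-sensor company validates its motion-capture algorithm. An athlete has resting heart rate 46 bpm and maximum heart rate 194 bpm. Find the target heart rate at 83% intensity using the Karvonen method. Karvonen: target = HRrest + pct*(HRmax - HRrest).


Target = HRrest + pct*(HRmax - HRrest)
Heart rate reserve = HRmax - HRrest = 194 - 46 = 148 bpm
Fraction = 83% = 0.83
Target = 46 + 0.83 * 148
Target = 46 + 122.84 = 168.84 bpm

168.84 bpm


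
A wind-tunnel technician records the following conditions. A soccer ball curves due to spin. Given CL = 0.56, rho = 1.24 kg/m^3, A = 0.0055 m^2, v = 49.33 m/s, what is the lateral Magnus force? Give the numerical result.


FM = 0.5 * CL * rho * A * v^2
FM = 0.5 * 0.56 * 1.24 * 0.0055 * 49.33^2
v^2 = 2433.4489
FM = 0.5 * 0.56 * 1.24 * 0.0055 * 2433.4489 = 4.6469 N

4.6469 N


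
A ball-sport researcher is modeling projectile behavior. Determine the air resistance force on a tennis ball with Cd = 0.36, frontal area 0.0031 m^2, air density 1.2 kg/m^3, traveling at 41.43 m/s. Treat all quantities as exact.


Fd = 0.5 * Cd * rho * A * v^2
Fd = 0.5 * 0.36 * 1.2 * 0.0031 * 41.43^2
v^2 = 1716.4449
Fd = 0.5 * 0.36 * 1.2 * 0.0031 * 1716.4449 = 1.1493 N

1.1493 N


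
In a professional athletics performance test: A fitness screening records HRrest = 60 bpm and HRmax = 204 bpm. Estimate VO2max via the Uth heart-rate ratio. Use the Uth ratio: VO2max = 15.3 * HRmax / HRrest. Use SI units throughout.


VO2max = 15.3 * HRmax / HRrest
VO2max = 15.3 * 204 / 60
VO2max = 3121.2 / 60 = 52.02 mL/kg/min

52.02 mL/kg/min


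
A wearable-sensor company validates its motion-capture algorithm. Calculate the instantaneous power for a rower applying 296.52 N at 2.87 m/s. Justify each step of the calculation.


P = F * v
P = 296.52 * 2.87
P = 851.0124 W

851.0124 W


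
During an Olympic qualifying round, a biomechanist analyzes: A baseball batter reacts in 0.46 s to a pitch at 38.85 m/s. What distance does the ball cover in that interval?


d = v * t
d = 38.85 * 0.46
d = 17.871 m

17.871 m


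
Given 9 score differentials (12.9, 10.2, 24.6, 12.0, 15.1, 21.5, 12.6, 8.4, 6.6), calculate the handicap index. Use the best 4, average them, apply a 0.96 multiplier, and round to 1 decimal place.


All differentials: 12.9, 10.2, 24.6, 12.0, 15.1, 21.5, 12.6, 8.4, 6.6
Sorted: 6.6, 8.4, 10.2, 12.0, 12.6, 12.9, 15.1, 21.5, 24.6
Best 4: 6.6, 8.4, 10.2, 12.0
Average of best = 37.2 / 4 = 9.3
Raw index = 9.3 * 0.96 = 8.928
Handicap index = round(8.928, 1) = 8.9

8.9


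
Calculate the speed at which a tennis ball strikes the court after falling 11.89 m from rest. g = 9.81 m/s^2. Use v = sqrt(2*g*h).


v = sqrt(2 * g * h)
v = sqrt(2 * 9.81 * 11.89)
v = sqrt(233.2818) = 15.2736 m/s

15.2736 m/s


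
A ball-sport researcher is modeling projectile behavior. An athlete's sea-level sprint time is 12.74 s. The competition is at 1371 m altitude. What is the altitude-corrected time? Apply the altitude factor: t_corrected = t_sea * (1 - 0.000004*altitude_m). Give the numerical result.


Correction factor = 1 - 0.000004 * 1371 = 0.994516
t_corrected = t_sea * factor = 12.74 * 0.994516
t_corrected = 12.6701 s

12.6701 s


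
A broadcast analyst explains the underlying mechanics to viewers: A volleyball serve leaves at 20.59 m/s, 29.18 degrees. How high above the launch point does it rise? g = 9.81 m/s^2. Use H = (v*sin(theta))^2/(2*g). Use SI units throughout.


H = (v*sin(theta))^2 / (2*g)
vy = v*sin(theta) = 20.59 * sin(29.18 deg) = 10.0388 m/s
H = vy^2 / (2*g) = 100.7766 / (2*9.81)
H = 100.7766 / 19.62 = 5.1364 m

5.1364 m


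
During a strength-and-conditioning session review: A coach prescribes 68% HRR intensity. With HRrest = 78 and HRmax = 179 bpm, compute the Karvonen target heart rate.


Target = HRrest + pct*(HRmax - HRrest)
Heart rate reserve = HRmax - HRrest = 179 - 78 = 101 bpm
Fraction = 68% = 0.68
Target = 78 + 0.68 * 101
Target = 78 + 68.68 = 146.68 bpm

146.68 bpm


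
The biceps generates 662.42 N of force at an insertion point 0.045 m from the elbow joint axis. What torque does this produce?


tau = F * d
tau = 662.42 * 0.045
tau = 29.8089 N*m

29.8089 N*m


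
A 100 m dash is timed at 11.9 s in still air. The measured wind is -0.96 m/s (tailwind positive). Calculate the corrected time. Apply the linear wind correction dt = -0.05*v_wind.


dt = -0.05 * v_wind = -0.05 * -0.96 = 0.048 s
t_corrected = t_still + dt = 11.9 + (0.048)
t_corrected = 11.948 s

11.948 s


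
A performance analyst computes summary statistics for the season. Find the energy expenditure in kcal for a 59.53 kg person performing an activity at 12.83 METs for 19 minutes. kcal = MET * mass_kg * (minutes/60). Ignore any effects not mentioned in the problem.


kcal = MET * mass * time_hr
Convert time: 19 min = 0.3167 hr
kcal = 12.83 * 59.53 * 0.3167
kcal = 241.8605 kcal

241.8605 kcal


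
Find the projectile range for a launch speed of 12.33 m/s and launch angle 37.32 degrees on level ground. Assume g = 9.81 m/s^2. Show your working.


R = v^2 * sin(2*theta) / g
Convert angle to radians: theta = 37.32 deg = 0.6514 rad
sin(2*theta) = sin(1.3027) = 0.9643
R = 12.33^2 * 0.9643 / 9.81
R = 152.0289 * 0.9643 / 9.81 = 14.9438 m

14.9438 m


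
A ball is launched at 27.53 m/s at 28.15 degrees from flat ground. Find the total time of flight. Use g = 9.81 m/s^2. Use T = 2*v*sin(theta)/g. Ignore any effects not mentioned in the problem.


T = 2*v*sin(theta)/g
sin(theta) = sin(28.15 deg) = 0.4718
T = 2*27.53*0.4718 / 9.81
T = 25.9763 / 9.81 = 2.6479 s

2.6479 s


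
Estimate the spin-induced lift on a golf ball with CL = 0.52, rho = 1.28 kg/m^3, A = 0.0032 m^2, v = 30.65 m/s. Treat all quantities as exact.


FM = 0.5 * CL * rho * A * v^2
FM = 0.5 * 0.52 * 1.28 * 0.0032 * 30.65^2
v^2 = 939.4225
FM = 0.5 * 0.52 * 1.28 * 0.0032 * 939.4225 = 1.0004 N

1.0004 N


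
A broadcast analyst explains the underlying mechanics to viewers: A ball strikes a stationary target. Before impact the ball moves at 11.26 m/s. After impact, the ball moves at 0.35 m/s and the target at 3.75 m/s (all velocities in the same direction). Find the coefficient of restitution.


e = (v2_after - v1_after) / (v1_before - v2_before)
Numerator = 3.75 - 0.35 = 3.4
Denominator = 11.26 - 0 = 11.26
e = 3.4 / 11.26 = 0.302

0.302


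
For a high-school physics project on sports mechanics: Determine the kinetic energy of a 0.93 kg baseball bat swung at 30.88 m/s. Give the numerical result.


KE = 0.5 * m * v^2
KE = 0.5 * 0.93 * 30.88^2
KE = 0.5 * 0.93 * 953.5744 = 443.4121 J

443.4121 J


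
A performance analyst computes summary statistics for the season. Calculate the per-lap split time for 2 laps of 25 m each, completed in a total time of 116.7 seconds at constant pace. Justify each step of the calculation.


Split time = total_time / n_laps = 116.7 / 2
Split time = 58.35 s per lap

58.35 s


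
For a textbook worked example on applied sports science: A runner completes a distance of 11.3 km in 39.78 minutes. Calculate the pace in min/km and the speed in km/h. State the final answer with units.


Pace = time / distance = 39.78 min / 11.3 km = 3.5204 min/km
Speed = distance / time_in_hours = 11.3 / 0.663 hr
Speed = 17.0437 km/h

3.5204 min/km, 17.0437 km/h


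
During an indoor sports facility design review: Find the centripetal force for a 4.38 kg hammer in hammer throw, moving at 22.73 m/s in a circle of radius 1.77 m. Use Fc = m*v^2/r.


Fc = m * v^2 / r
v^2 = 22.73^2 = 516.6529
Fc = 4.38 * 516.6529 / 1.77
Fc = 2262.9397 / 1.77 = 1278.497 N

1278.497 N


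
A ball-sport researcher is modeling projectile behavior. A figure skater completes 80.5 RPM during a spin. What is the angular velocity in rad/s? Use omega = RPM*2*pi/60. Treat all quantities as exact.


omega = RPM * 2 * pi / 60
omega = 80.5 * 2 * 3.14159 / 60
omega = 505.7964 / 60 = 8.4299 rad/s

8.4299 rad/s


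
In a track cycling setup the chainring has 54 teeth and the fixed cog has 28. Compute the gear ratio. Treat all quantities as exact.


GR = front_teeth / rear_teeth
GR = 54 / 28
GR = 1.9286

1.9286


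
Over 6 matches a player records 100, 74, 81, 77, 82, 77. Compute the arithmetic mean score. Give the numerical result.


Average = sum / n
Sum = 491
Average = 491 / 6 = 81.8333

81.8333


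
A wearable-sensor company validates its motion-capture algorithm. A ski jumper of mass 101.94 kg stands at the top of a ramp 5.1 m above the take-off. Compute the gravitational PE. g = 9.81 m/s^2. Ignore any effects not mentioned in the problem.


PE = m * g * h
PE = 101.94 * 9.81 * 5.1
PE = 1000.0314 * 5.1 = 5100.1601 J

5100.1601 J


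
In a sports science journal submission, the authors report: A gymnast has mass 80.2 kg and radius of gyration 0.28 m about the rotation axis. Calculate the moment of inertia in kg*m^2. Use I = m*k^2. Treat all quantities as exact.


I = m * k^2
I = 80.2 * 0.28^2
I = 80.2 * 0.0784 = 6.2877 kg*m^2

6.2877 kg*m^2


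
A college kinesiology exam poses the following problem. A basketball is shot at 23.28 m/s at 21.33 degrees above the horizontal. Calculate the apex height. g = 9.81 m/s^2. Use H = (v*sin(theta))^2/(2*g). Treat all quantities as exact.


H = (v*sin(theta))^2 / (2*g)
vy = v*sin(theta) = 23.28 * sin(21.33 deg) = 8.4678 m/s
H = vy^2 / (2*g) = 71.7044 / (2*9.81)
H = 71.7044 / 19.62 = 3.6547 m

3.6547 m
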